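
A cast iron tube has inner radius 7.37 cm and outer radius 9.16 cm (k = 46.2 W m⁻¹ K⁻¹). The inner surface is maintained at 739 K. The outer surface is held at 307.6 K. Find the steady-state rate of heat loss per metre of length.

Q' = 5.76×10^5 W/m

Q' = 2πk·ΔT/ln(r₂/r₁) = 2π × 46.2 × 431.4 / ln(0.0916/0.0737) = 5.76×10^5 W/m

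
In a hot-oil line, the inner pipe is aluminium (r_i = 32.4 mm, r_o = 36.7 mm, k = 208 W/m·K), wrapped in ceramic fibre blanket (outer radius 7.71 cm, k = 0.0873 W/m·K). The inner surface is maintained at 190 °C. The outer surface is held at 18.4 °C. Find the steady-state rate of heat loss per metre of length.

Q' = 127 W/m

Series thermal resistances, inner to outer:
  R'_aluminium = ln(0.0367/0.0324)/(2πk) = 0.1246/(2π·208) = 9.535×10^-5 m·K/W
  R'_ceramic fibre blanket = ln(0.0771/0.0367)/(2πk) = 0.7423/(2π·0.0873) = 1.353 m·K/W
ΣR = 9.535×10^-5 + 1.353 = 1.353 m·K/W
Q' = ΔT/ΣR = (190 °C − 18.4 °C)/1.353 = 127 W/m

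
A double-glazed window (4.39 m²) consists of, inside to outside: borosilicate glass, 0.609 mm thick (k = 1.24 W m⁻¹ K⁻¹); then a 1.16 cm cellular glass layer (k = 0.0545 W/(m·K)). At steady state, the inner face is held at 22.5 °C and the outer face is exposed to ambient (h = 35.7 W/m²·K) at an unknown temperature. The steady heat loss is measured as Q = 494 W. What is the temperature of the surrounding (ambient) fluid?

Sum the resistances:
  R_borosilicate glass = L/(kA) = 6.09×10^-4/(1.24·4.39) = 1.119×10^-4 K/W
  R_cellular glass = L/(kA) = 0.0116/(0.0545·4.39) = 0.04848 K/W
  R_conv,out = 1/(hA) = 1/(35.7·4.39) = 0.006381 K/W
ΣR = 0.05498 K/W
ΔT = Q·ΣR = 494 × 0.05498 = 27.16 K
Heat flows outward, so T_out = T_in − ΔT = 22.5 − 27.16 = -4.66 °C

T_out = -4.66 °C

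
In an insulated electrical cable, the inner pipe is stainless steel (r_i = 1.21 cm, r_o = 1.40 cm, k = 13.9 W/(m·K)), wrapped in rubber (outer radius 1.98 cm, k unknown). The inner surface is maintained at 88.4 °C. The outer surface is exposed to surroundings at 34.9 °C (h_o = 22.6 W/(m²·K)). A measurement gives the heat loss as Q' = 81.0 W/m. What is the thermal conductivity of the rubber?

k = 0.182 W/m·K

ΣR = ΔT/Q' = |88.4 − 34.9|/81.0 = 0.6605 m·K/W
Known resistances:
  R'_stainless steel = ln(0.0140/0.0121)/(2πk) = 0.1459/(2π·13.9) = 0.001670 m·K/W
  R'_conv,out = 1/(2πr h) = 1/(2π·0.0198·22.6) = 0.3557 m·K/W
R_rubber = ΣR − ΣR_known = 0.6605 − 0.3574 = 0.3031 m·K/W
ln(r₂/r₁)/(2πk) = 0.3031 ⇒ k = 0.3466/(2π·0.3031) = 0.182 W/m·K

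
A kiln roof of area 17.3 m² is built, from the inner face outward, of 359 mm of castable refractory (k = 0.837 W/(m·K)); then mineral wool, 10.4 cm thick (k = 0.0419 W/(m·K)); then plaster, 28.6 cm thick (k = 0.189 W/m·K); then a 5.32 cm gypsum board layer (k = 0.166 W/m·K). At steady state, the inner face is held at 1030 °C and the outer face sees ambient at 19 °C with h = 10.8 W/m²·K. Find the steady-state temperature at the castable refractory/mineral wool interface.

Series thermal resistances, inner to outer:
  R_castable refractory = L/(kA) = 0.359/(0.837·17.3) = 0.02479 K/W
  R_mineral wool = L/(kA) = 0.104/(0.0419·17.3) = 0.1435 K/W
  R_plaster = L/(kA) = 0.286/(0.189·17.3) = 0.08747 K/W
  R_gypsum board = L/(kA) = 0.0532/(0.166·17.3) = 0.01852 K/W
  R_conv,out = 1/(hA) = 1/(10.8·17.3) = 0.005352 K/W
ΣR = 0.02479 + 0.1435 + 0.08747 + 0.01852 + 0.005352 = 0.2796 K/W
Q = ΔT/ΣR = (1030 °C − 19 °C)/0.2796 = 3616 W
From the inner boundary to the castable refractory/mineral wool interface, ΣR_partial = 0.02479 K/W.
T_interface = T_in − Q·ΣR_partial = 1030 °C − (3616)(0.02479) = 940 °C

T = 940 °C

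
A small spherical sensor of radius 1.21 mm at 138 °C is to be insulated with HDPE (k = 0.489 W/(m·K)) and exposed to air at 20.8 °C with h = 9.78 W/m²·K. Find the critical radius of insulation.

r_cr = 10.0 cm

For a sphere, r_cr = 2k_ins/h = 2·0.489/9.78 = 0.100 m = 10.0 cm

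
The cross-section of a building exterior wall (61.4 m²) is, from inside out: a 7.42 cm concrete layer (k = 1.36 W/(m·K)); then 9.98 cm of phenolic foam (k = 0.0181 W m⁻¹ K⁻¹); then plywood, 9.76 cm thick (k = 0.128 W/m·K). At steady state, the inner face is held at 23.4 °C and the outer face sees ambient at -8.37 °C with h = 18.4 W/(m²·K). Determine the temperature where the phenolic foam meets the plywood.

T = -4.31 °C

Resistance network (inner→outer):
  R_concrete = L/(kA) = 0.0742/(1.36·61.4) = 8.886×10^-4 K/W
  R_phenolic foam = L/(kA) = 0.0998/(0.0181·61.4) = 0.08980 K/W
  R_plywood = L/(kA) = 0.0976/(0.128·61.4) = 0.01242 K/W
  R_conv,out = 1/(hA) = 1/(18.4·61.4) = 8.851×10^-4 K/W
ΣR = 8.886×10^-4 + 0.08980 + 0.01242 + 8.851×10^-4 = 0.1040 K/W
Q = ΔT/ΣR = (23.4 °C − -8.37 °C)/0.1040 = 305.5 W
From the inner boundary to the phenolic foam/plywood interface, ΣR_partial = 0.09069 K/W.
T_interface = T_in − Q·ΣR_partial = 23.4 °C − (305.5)(0.09069) = -4.31 °C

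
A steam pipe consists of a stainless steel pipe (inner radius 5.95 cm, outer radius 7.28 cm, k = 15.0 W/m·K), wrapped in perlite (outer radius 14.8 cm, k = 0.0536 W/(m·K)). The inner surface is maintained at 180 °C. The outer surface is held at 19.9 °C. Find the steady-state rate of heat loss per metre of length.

Q' = 75.9 W/m

Treat each layer as a resistance in series:
  R'_stainless steel = ln(0.0728/0.0595)/(2πk) = 0.2017/(2π·15.0) = 0.002141 m·K/W
  R'_perlite = ln(0.148/0.0728)/(2πk) = 0.7095/(2π·0.0536) = 2.107 m·K/W
ΣR = 0.002141 + 2.107 = 2.109 m·K/W
Q' = ΔT/ΣR = (180 °C − 19.9 °C)/2.109 = 75.9 W/m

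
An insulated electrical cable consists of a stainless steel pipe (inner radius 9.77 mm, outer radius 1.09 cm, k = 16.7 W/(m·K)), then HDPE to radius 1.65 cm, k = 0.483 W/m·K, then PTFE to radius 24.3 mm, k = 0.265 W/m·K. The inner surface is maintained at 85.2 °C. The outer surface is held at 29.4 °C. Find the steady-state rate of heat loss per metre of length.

Series thermal resistances, inner to outer:
  R'_stainless steel = ln(0.0109/0.00977)/(2πk) = 0.1094/(2π·16.7) = 0.001043 m·K/W
  R'_HDPE = ln(0.0165/0.0109)/(2πk) = 0.4146/(2π·0.483) = 0.1366 m·K/W
  R'_PTFE = ln(0.0243/0.0165)/(2πk) = 0.3871/(2π·0.265) = 0.2325 m·K/W
ΣR = 0.001043 + 0.1366 + 0.2325 = 0.3701 m·K/W
Q' = ΔT/ΣR = (85.2 °C − 29.4 °C)/0.3701 = 151 W/m

Q' = 151 W/m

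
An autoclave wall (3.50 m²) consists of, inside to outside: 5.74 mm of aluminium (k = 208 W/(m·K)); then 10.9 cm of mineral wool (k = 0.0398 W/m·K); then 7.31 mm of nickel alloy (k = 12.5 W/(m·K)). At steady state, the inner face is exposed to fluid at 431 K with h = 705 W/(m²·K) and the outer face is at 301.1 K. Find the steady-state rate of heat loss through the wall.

Q = 166 W

Treat each layer as a resistance in series:
  R_conv,in = 1/(hA) = 1/(705·3.50) = 4.053×10^-4 K/W
  R_aluminium = L/(kA) = 0.00574/(208·3.50) = 7.885×10^-6 K/W
  R_mineral wool = L/(kA) = 0.109/(0.0398·3.50) = 0.7825 K/W
  R_nickel alloy = L/(kA) = 0.00731/(12.5·3.50) = 1.671×10^-4 K/W
ΣR = 4.053×10^-4 + 7.885×10^-6 + 0.7825 + 1.671×10^-4 = 0.7831 K/W
Q = ΔT/ΣR = (431 K − 301.1 K)/0.7831 = 166 W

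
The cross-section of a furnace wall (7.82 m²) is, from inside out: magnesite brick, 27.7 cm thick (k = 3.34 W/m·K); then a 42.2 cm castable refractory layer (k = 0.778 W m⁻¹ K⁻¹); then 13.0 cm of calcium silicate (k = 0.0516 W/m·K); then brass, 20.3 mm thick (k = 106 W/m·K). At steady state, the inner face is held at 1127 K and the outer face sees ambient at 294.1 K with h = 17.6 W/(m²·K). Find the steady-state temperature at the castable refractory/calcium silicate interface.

Series thermal resistances, inner to outer:
  R_magnesite brick = L/(kA) = 0.277/(3.34·7.82) = 0.01061 K/W
  R_castable refractory = L/(kA) = 0.422/(0.778·7.82) = 0.06936 K/W
  R_calcium silicate = L/(kA) = 0.130/(0.0516·7.82) = 0.3222 K/W
  R_brass = L/(kA) = 0.0203/(106·7.82) = 2.449×10^-5 K/W
  R_conv,out = 1/(hA) = 1/(17.6·7.82) = 0.007266 K/W
ΣR = 0.01061 + 0.06936 + 0.3222 + 2.449×10^-5 + 0.007266 = 0.4095 K/W
Q = ΔT/ΣR = (1127 K − 294.1 K)/0.4095 = 2034 W
From the inner boundary to the castable refractory/calcium silicate interface, ΣR_partial = 0.07997 K/W.
T_interface = T_in − Q·ΣR_partial = 1127 K − (2034)(0.07997) = 964 K

T = 964 K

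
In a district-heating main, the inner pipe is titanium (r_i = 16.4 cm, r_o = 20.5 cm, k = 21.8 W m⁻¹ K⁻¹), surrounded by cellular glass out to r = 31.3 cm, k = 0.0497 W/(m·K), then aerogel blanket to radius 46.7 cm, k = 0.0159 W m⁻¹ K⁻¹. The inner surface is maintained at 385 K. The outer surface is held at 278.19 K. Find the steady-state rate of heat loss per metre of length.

Q' = 19.9 W/m

Resistance network (inner→outer):
  R'_titanium = ln(0.205/0.164)/(2πk) = 0.2231/(2π·21.8) = 0.001629 m·K/W
  R'_cellular glass = ln(0.313/0.205)/(2πk) = 0.4232/(2π·0.0497) = 1.355 m·K/W
  R'_aerogel blanket = ln(0.467/0.313)/(2πk) = 0.4001/(2π·0.0159) = 4.005 m·K/W
ΣR = 0.001629 + 1.355 + 4.005 = 5.362 m·K/W
Q' = ΔT/ΣR = (385 K − 278.19 K)/5.362 = 19.9 W/m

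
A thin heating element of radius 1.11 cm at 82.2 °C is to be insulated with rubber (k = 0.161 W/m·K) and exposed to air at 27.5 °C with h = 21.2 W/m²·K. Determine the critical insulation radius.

For a cylinder, r_cr = k_ins/h = 0.161/21.2 = 0.00759 m = 0.759 cm

r_cr = 0.759 cm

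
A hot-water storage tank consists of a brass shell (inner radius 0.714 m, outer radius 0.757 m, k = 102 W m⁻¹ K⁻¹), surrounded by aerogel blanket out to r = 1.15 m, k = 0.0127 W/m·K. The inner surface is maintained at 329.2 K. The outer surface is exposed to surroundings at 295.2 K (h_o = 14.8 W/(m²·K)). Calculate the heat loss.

Series thermal resistances, inner to outer:
  R_brass = (1/0.714 − 1/0.757)/(4πk) = 0.07956/(4π·102) = 6.207×10^-5 K/W
  R_aerogel blanket = (1/0.757 − 1/1.15)/(4πk) = 0.4514/(4π·0.0127) = 2.829 K/W
  R_conv,out = 1/(4πr²h) = 1/(4π·1.15²·14.8) = 0.004066 K/W
ΣR = 6.207×10^-5 + 2.829 + 0.004066 = 2.833 K/W
Q = ΔT/ΣR = (329.2 K − 295.2 K)/2.833 = 12.0 W

Q = 12.0 W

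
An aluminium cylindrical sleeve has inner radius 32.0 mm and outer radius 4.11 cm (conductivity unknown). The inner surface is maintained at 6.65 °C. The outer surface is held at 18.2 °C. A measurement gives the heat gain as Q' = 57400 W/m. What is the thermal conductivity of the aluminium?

k = 198 W/m·K

ΣR = ΔT/Q' = |6.65 − 18.2|/57400 = 2.012×10^-4 m·K/W
ln(r₂/r₁)/(2πk) = 2.012×10^-4 ⇒ k = 0.2503/(2π·2.012×10^-4) = 198 W/m·K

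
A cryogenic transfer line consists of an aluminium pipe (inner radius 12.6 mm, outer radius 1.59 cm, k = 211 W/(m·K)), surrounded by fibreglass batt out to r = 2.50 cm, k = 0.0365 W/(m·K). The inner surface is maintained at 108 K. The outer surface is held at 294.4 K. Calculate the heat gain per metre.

Q' = 94.5 W/m

Series thermal resistances, inner to outer:
  R'_aluminium = ln(0.0159/0.0126)/(2πk) = 0.2326/(2π·211) = 1.755×10^-4 m·K/W
  R'_fibreglass batt = ln(0.0250/0.0159)/(2πk) = 0.4526/(2π·0.0365) = 1.973 m·K/W
ΣR = 1.755×10^-4 + 1.973 = 1.973 m·K/W
Q' = ΔT/ΣR = (108 K − 294.4 K)/1.973 = -94.5 W/m
(Negative Q' ⇒ heat flows inward; heat gain = 94.5 W/m.)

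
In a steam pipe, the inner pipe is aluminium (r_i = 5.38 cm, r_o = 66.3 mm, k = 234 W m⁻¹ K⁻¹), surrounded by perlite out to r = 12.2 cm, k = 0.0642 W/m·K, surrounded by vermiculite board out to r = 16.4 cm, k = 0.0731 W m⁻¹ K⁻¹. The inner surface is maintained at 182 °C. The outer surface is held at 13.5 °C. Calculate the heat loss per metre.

Q' = 78.2 W/m

Series thermal resistances, inner to outer:
  R'_aluminium = ln(0.0663/0.0538)/(2πk) = 0.2089/(2π·234) = 1.421×10^-4 m·K/W
  R'_perlite = ln(0.122/0.0663)/(2πk) = 0.6098/(2π·0.0642) = 1.512 m·K/W
  R'_vermiculite board = ln(0.164/0.122)/(2πk) = 0.2958/(2π·0.0731) = 0.6441 m·K/W
ΣR = 1.421×10^-4 + 1.512 + 0.6441 = 2.156 m·K/W
Q' = ΔT/ΣR = (182 °C − 13.5 °C)/2.156 = 78.2 W/m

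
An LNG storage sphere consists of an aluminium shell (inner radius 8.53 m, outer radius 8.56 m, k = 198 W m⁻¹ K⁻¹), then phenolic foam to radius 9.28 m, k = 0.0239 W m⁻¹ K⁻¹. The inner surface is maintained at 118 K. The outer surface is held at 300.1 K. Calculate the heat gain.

Q = 6.03 kW

Resistance network (inner→outer):
  R_aluminium = (1/8.53 − 1/8.56)/(4πk) = 4.109×10^-4/(4π·198) = 1.651×10^-7 K/W
  R_phenolic foam = (1/8.56 − 1/9.28)/(4πk) = 0.009064/(4π·0.0239) = 0.03018 K/W
ΣR = 1.651×10^-7 + 0.03018 = 0.03018 K/W
Q = ΔT/ΣR = (118 K − 300.1 K)/0.03018 = -6030 W
(Negative Q ⇒ heat flows inward; heat gain = 6030 W.)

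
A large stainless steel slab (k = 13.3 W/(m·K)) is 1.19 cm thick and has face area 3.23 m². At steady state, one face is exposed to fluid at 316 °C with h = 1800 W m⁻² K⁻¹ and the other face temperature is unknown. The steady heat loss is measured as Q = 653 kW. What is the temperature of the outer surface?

T_out = 22.8 °C

Series resistances:
  R_conv,in = 1/(hA) = 1/(1800·3.23) = 1.720×10^-4 K/W
  R_stainless steel = L/(kA) = 0.0119/(13.3·3.23) = 2.770×10^-4 K/W
ΣR = 4.490×10^-4 K/W
ΔT = Q·ΣR = 6.53×10^5 × 4.490×10^-4 = 293.2 K
Heat flows outward, so T_out = T_in − ΔT = 316 − 293.2 = 22.8 °C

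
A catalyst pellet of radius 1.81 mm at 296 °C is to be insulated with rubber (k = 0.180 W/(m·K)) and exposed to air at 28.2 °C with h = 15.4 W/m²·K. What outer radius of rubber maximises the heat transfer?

For a sphere, r_cr = 2k_ins/h = 2·0.180/15.4 = 0.0234 m = 2.34 cm

r_cr = 2.34 cm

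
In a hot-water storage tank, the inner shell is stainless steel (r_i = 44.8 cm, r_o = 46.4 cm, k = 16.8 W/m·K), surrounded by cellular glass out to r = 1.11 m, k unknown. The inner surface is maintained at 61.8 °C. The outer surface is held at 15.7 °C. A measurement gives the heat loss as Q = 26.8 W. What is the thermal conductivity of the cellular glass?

ΣR = ΔT/Q = |61.8 − 15.7|/26.8 = 1.720 K/W
Known resistances:
  R_stainless steel = (1/0.448 − 1/0.464)/(4πk) = 0.07697/(4π·16.8) = 3.646×10^-4 K/W
R_cellular glass = ΣR − ΣR_known = 1.720 − 3.646×10^-4 = 1.720 K/W
(1/r₁−1/r₂)/(4πk) = 1.720 ⇒ k = 1.254/(4π·1.720) = 0.0580 W/m·K

k = 0.0580 W/m·K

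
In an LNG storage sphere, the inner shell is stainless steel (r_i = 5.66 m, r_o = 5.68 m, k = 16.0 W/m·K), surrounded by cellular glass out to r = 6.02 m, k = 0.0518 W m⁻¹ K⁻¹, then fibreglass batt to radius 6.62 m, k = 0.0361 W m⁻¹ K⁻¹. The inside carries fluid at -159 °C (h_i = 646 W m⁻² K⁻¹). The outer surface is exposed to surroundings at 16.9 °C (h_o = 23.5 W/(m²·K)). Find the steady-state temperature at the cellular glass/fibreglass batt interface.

Series thermal resistances, inner to outer:
  R_conv,in = 1/(4πr²h) = 1/(4π·5.66²·646) = 3.845×10^-6 K/W
  R_stainless steel = (1/5.66 − 1/5.68)/(4πk) = 6.221×10^-4/(4π·16.0) = 3.094×10^-6 K/W
  R_cellular glass = (1/5.68 − 1/6.02)/(4πk) = 0.009943/(4π·0.0518) = 0.01528 K/W
  R_fibreglass batt = (1/6.02 − 1/6.62)/(4πk) = 0.01506/(4π·0.0361) = 0.03319 K/W
  R_conv,out = 1/(4πr²h) = 1/(4π·6.62²·23.5) = 7.727×10^-5 K/W
ΣR = 3.845×10^-6 + 3.094×10^-6 + 0.01528 + 0.03319 + 7.727×10^-5 = 0.04855 K/W
Q = ΔT/ΣR = (-159 °C − 16.9 °C)/0.04855 = -3623 W
From the inner boundary to the cellular glass/fibreglass batt interface, ΣR_partial = 0.01529 K/W.
T_interface = T_in − Q·ΣR_partial = -159 °C − (-3623)(0.01529) = -104 °C

T = -104 °C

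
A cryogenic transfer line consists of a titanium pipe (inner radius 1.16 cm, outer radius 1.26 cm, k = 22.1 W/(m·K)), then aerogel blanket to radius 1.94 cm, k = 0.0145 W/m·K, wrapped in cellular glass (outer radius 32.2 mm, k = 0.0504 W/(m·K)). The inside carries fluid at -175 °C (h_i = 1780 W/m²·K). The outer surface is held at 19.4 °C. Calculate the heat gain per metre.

Q' = 30.6 W/m

Resistance network (inner→outer):
  R'_conv,in = 1/(2πr h) = 1/(2π·0.0116·1780) = 0.007708 m·K/W
  R'_titanium = ln(0.0126/0.0116)/(2πk) = 0.08269/(2π·22.1) = 5.955×10^-4 m·K/W
  R'_aerogel blanket = ln(0.0194/0.0126)/(2πk) = 0.4316/(2π·0.0145) = 4.737 m·K/W
  R'_cellular glass = ln(0.0322/0.0194)/(2πk) = 0.5067/(2π·0.0504) = 1.600 m·K/W
ΣR = 0.007708 + 5.955×10^-4 + 4.737 + 1.600 = 6.345 m·K/W
Q' = ΔT/ΣR = (-175 °C − 19.4 °C)/6.345 = -30.6 W/m
(Negative Q' ⇒ heat flows inward; heat gain = 30.6 W/m.)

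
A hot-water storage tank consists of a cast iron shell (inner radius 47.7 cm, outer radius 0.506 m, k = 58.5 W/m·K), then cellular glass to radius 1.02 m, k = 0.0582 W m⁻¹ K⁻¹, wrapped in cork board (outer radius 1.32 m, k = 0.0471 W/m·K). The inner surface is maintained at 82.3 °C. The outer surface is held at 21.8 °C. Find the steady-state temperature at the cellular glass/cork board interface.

T = 34.9 °C

Resistance network (inner→outer):
  R_cast iron = (1/0.477 − 1/0.506)/(4πk) = 0.1202/(4π·58.5) = 1.634×10^-4 K/W
  R_cellular glass = (1/0.506 − 1/1.02)/(4πk) = 0.9959/(4π·0.0582) = 1.362 K/W
  R_cork board = (1/1.02 − 1/1.32)/(4πk) = 0.2228/(4π·0.0471) = 0.3765 K/W
ΣR = 1.634×10^-4 + 1.362 + 0.3765 = 1.739 K/W
Q = ΔT/ΣR = (82.3 °C − 21.8 °C)/1.739 = 34.79 W
From the inner boundary to the cellular glass/cork board interface, ΣR_partial = 1.362 K/W.
T_interface = T_in − Q·ΣR_partial = 82.3 °C − (34.79)(1.362) = 34.9 °C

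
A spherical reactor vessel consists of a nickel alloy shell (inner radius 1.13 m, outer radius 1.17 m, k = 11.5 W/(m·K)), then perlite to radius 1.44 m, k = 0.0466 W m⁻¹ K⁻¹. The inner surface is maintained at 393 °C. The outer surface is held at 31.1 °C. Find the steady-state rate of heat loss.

Treat each layer as a resistance in series:
  R_nickel alloy = (1/1.13 − 1/1.17)/(4πk) = 0.03025/(4π·11.5) = 2.094×10^-4 K/W
  R_perlite = (1/1.17 − 1/1.44)/(4πk) = 0.1603/(4π·0.0466) = 0.2737 K/W
ΣR = 2.094×10^-4 + 0.2737 = 0.2739 K/W
Q = ΔT/ΣR = (393 °C − 31.1 °C)/0.2739 = 1320 W

Q = 1320 W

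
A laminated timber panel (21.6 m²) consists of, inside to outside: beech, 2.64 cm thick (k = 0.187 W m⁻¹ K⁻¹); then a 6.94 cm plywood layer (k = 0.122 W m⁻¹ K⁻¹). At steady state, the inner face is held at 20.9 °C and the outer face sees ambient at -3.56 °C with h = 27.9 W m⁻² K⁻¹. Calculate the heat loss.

Series thermal resistances, inner to outer:
  R_beech = L/(kA) = 0.0264/(0.187·21.6) = 0.006536 K/W
  R_plywood = L/(kA) = 0.0694/(0.122·21.6) = 0.02634 K/W
  R_conv,out = 1/(hA) = 1/(27.9·21.6) = 0.001659 K/W
ΣR = 0.006536 + 0.02634 + 0.001659 = 0.03453 K/W
Q = ΔT/ΣR = (20.9 °C − -3.56 °C)/0.03453 = 708 W

Q = 708 W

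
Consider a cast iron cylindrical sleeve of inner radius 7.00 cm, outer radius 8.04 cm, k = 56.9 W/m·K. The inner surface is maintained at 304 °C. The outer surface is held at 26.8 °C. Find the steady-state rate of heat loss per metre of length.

Q' = 2πk·ΔT/ln(r₂/r₁) = 2π × 56.9 × 277.2 / ln(0.0804/0.0700) = 7.15×10^5 W/m

Q' = 715 kW/m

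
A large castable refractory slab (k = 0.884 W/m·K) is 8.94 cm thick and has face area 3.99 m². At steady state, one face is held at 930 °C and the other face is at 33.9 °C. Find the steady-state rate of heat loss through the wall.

Q = 35400 W

Q = kA·ΔT/L = 0.884 × 3.99 × |930 °C − 33.9 °C| / 0.0894 = 35400 W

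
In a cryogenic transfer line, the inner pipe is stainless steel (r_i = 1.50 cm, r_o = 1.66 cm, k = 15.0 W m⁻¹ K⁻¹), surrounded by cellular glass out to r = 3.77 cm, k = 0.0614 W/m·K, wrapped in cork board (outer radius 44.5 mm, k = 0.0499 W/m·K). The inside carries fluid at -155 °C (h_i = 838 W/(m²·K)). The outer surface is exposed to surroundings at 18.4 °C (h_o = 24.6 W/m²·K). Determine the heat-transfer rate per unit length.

Q' = 61.6 W/m

Series thermal resistances, inner to outer:
  R'_conv,in = 1/(2πr h) = 1/(2π·0.0150·838) = 0.01266 m·K/W
  R'_stainless steel = ln(0.0166/0.0150)/(2πk) = 0.1014/(2π·15.0) = 0.001075 m·K/W
  R'_cellular glass = ln(0.0377/0.0166)/(2πk) = 0.8203/(2π·0.0614) = 2.126 m·K/W
  R'_cork board = ln(0.0445/0.0377)/(2πk) = 0.1658/(2π·0.0499) = 0.5289 m·K/W
  R'_conv,out = 1/(2πr h) = 1/(2π·0.0445·24.6) = 0.1454 m·K/W
ΣR = 0.01266 + 0.001075 + 2.126 + 0.5289 + 0.1454 = 2.814 m·K/W
Q' = ΔT/ΣR = (-155 °C − 18.4 °C)/2.814 = -61.6 W/m
(Negative Q' ⇒ heat flows inward; heat gain = 61.6 W/m.)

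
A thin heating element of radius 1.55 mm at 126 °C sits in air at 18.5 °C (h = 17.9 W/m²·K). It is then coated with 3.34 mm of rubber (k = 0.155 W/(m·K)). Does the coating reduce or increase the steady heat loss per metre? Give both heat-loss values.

increases: 18.7 → 35.9 W/m

Critical radius for a cylinder: r_cr = k/h = 0.00866 m = 0.866 cm.
Outer radius after coating: r₂ = 0.00155 + 0.00334 = 0.00489 m.
Since r₁ < r_cr and r₂ ≤ r_cr, the coating moves toward the maximum at r_cr — heat loss rises.
Bare: R = 1/(2πr₁h) = 5.736 m·K/W; Q = 107.5/5.736 = 18.7 W/m.
Coated: R = R_cond + R_conv = 2.998 m·K/W; Q = 107.5/2.998 = 35.9 W/m.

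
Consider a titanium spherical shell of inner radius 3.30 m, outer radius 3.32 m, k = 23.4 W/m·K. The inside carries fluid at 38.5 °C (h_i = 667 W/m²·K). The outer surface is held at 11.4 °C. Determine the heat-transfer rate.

Q = 1580 kW

Treat each layer as a resistance in series:
  R_conv,in = 1/(4πr²h) = 1/(4π·3.30²·667) = 1.096×10^-5 K/W
  R_titanium = (1/3.30 − 1/3.32)/(4πk) = 0.001825/(4π·23.4) = 6.208×10^-6 K/W
ΣR = 1.096×10^-5 + 6.208×10^-6 = 1.717×10^-5 K/W
Q = ΔT/ΣR = (38.5 °C − 11.4 °C)/1.717×10^-5 = 1.58×10^6 W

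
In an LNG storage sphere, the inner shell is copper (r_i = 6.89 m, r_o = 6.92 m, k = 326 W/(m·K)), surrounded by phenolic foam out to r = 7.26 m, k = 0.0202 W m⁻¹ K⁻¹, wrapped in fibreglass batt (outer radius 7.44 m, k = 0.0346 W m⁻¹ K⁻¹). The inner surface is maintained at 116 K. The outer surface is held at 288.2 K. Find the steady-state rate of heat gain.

Q = 5020 W

Treat each layer as a resistance in series:
  R_copper = (1/6.89 − 1/6.92)/(4πk) = 6.292×10^-4/(4π·326) = 1.536×10^-7 K/W
  R_phenolic foam = (1/6.92 − 1/7.26)/(4πk) = 0.006768/(4π·0.0202) = 0.02666 K/W
  R_fibreglass batt = (1/7.26 − 1/7.44)/(4πk) = 0.003332/(4π·0.0346) = 0.007664 K/W
ΣR = 1.536×10^-7 + 0.02666 + 0.007664 = 0.03432 K/W
Q = ΔT/ΣR = (116 K − 288.2 K)/0.03432 = -5020 W
(Negative Q ⇒ heat flows inward; heat gain = 5020 W.)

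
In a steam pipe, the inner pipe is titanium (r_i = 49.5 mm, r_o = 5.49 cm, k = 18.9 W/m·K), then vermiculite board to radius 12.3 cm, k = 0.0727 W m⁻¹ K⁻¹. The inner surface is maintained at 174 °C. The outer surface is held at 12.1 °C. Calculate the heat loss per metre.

Resistance network (inner→outer):
  R'_titanium = ln(0.0549/0.0495)/(2πk) = 0.1035/(2π·18.9) = 8.719×10^-4 m·K/W
  R'_vermiculite board = ln(0.123/0.0549)/(2πk) = 0.8067/(2π·0.0727) = 1.766 m·K/W
ΣR = 8.719×10^-4 + 1.766 = 1.767 m·K/W
Q' = ΔT/ΣR = (174 °C − 12.1 °C)/1.767 = 91.6 W/m

Q' = 91.6 W/m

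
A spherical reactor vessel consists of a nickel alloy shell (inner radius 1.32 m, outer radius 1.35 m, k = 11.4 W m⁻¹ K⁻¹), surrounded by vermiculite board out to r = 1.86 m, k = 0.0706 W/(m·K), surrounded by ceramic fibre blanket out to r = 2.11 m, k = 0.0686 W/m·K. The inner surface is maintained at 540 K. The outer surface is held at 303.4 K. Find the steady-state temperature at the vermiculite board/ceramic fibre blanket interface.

T = 361.1 K

Resistance network (inner→outer):
  R_nickel alloy = (1/1.32 − 1/1.35)/(4πk) = 0.01684/(4π·11.4) = 1.175×10^-4 K/W
  R_vermiculite board = (1/1.35 − 1/1.86)/(4πk) = 0.2031/(4π·0.0706) = 0.2289 K/W
  R_ceramic fibre blanket = (1/1.86 − 1/2.11)/(4πk) = 0.06370/(4π·0.0686) = 0.07389 K/W
ΣR = 1.175×10^-4 + 0.2289 + 0.07389 = 0.3029 K/W
Q = ΔT/ΣR = (540 K − 303.4 K)/0.3029 = 781.1 W
From the inner boundary to the vermiculite board/ceramic fibre blanket interface, ΣR_partial = 0.2290 K/W.
T_interface = T_in − Q·ΣR_partial = 540 K − (781.1)(0.2290) = 361.1 K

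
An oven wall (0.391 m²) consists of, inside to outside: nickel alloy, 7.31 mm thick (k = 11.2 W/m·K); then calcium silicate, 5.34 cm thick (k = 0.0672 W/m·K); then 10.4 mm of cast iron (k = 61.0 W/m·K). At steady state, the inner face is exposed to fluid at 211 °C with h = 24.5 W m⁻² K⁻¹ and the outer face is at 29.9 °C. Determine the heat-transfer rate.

Series thermal resistances, inner to outer:
  R_conv,in = 1/(hA) = 1/(24.5·0.391) = 0.1044 K/W
  R_nickel alloy = L/(kA) = 0.00731/(11.2·0.391) = 0.001669 K/W
  R_calcium silicate = L/(kA) = 0.0534/(0.0672·0.391) = 2.032 K/W
  R_cast iron = L/(kA) = 0.0104/(61.0·0.391) = 4.360×10^-4 K/W
ΣR = 0.1044 + 0.001669 + 2.032 + 4.360×10^-4 = 2.139 K/W
Q = ΔT/ΣR = (211 °C − 29.9 °C)/2.139 = 84.7 W

Q = 84.7 W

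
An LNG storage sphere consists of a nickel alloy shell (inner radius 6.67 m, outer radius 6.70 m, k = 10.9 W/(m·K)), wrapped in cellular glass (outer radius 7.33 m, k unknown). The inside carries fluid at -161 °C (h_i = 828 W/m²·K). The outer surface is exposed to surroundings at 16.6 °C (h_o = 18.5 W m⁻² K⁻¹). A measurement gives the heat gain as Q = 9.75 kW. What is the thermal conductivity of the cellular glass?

k = 0.0563 W/m·K

ΣR = ΔT/Q = |-161 − 16.6|/9750 = 0.01822 K/W
Known resistances:
  R_conv,in = 1/(4πr²h) = 1/(4π·6.67²·828) = 2.160×10^-6 K/W
  R_nickel alloy = (1/6.67 − 1/6.70)/(4πk) = 6.713×10^-4/(4π·10.9) = 4.901×10^-6 K/W
  R_conv,out = 1/(4πr²h) = 1/(4π·7.33²·18.5) = 8.006×10^-5 K/W
R_cellular glass = ΣR − ΣR_known = 0.01822 − 8.712×10^-5 = 0.01813 K/W
(1/r₁−1/r₂)/(4πk) = 0.01813 ⇒ k = 0.01283/(4π·0.01813) = 0.0563 W/m·K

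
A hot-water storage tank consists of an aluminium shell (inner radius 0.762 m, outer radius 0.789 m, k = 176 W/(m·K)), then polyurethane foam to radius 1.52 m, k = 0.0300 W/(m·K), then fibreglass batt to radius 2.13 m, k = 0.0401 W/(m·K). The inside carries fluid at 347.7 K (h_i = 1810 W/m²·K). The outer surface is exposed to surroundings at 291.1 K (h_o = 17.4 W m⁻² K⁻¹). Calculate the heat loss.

Q = 28.4 W

Series thermal resistances, inner to outer:
  R_conv,in = 1/(4πr²h) = 1/(4π·0.762²·1810) = 7.572×10^-5 K/W
  R_aluminium = (1/0.762 − 1/0.789)/(4πk) = 0.04491/(4π·176) = 2.031×10^-5 K/W
  R_polyurethane foam = (1/0.789 − 1/1.52)/(4πk) = 0.6095/(4π·0.0300) = 1.617 K/W
  R_fibreglass batt = (1/1.52 − 1/2.13)/(4πk) = 0.1884/(4π·0.0401) = 0.3739 K/W
  R_conv,out = 1/(4πr²h) = 1/(4π·2.13²·17.4) = 0.001008 K/W
ΣR = 7.572×10^-5 + 2.031×10^-5 + 1.617 + 0.3739 + 0.001008 = 1.992 K/W
Q = ΔT/ΣR = (347.7 K − 291.1 K)/1.992 = 28.4 W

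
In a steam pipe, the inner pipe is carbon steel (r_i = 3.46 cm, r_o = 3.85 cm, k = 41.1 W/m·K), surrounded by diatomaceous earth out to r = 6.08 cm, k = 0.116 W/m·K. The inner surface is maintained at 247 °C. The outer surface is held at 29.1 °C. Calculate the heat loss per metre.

Treat each layer as a resistance in series:
  R'_carbon steel = ln(0.0385/0.0346)/(2πk) = 0.1068/(2π·41.1) = 4.136×10^-4 m·K/W
  R'_diatomaceous earth = ln(0.0608/0.0385)/(2πk) = 0.4569/(2π·0.116) = 0.6269 m·K/W
ΣR = 4.136×10^-4 + 0.6269 = 0.6273 m·K/W
Q' = ΔT/ΣR = (247 °C − 29.1 °C)/0.6273 = 347 W/m

Q' = 347 W/m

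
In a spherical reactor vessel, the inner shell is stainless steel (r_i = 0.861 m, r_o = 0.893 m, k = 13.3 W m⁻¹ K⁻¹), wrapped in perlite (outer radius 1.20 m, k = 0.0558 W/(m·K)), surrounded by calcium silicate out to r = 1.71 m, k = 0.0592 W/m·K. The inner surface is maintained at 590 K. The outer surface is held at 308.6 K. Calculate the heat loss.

Q = 379 W

Resistance network (inner→outer):
  R_stainless steel = (1/0.861 − 1/0.893)/(4πk) = 0.04162/(4π·13.3) = 2.490×10^-4 K/W
  R_perlite = (1/0.893 − 1/1.20)/(4πk) = 0.2865/(4π·0.0558) = 0.4086 K/W
  R_calcium silicate = (1/1.20 − 1/1.71)/(4πk) = 0.2485/(4π·0.0592) = 0.3341 K/W
ΣR = 2.490×10^-4 + 0.4086 + 0.3341 = 0.7429 K/W
Q = ΔT/ΣR = (590 K − 308.6 K)/0.7429 = 379 W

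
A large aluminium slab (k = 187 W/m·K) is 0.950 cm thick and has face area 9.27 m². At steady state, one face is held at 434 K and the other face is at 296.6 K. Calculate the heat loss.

Q = 25100 kW

Q = kA·ΔT/L = 187 × 9.27 × |434 K − 296.6 K| / 0.00950 = 2.51×10^7 W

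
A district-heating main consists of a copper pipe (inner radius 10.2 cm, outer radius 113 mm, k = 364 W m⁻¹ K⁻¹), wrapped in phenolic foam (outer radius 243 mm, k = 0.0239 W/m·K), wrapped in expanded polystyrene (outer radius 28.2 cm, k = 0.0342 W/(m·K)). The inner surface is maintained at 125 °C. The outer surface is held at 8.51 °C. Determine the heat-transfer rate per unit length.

Resistance network (inner→outer):
  R'_copper = ln(0.113/0.102)/(2πk) = 0.1024/(2π·364) = 4.478×10^-5 m·K/W
  R'_phenolic foam = ln(0.243/0.113)/(2πk) = 0.7657/(2π·0.0239) = 5.099 m·K/W
  R'_expanded polystyrene = ln(0.282/0.243)/(2πk) = 0.1488/(2π·0.0342) = 0.6927 m·K/W
ΣR = 4.478×10^-5 + 5.099 + 0.6927 = 5.792 m·K/W
Q' = ΔT/ΣR = (125 °C − 8.51 °C)/5.792 = 20.1 W/m

Q' = 20.1 W/m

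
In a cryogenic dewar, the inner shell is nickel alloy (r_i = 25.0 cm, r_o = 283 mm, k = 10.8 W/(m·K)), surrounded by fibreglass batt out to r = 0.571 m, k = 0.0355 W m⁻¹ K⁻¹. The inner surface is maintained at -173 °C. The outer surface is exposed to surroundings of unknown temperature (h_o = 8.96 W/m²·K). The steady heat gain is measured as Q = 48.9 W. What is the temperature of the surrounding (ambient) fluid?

T_out = 23.9 °C

Series resistances:
  R_nickel alloy = (1/0.250 − 1/0.283)/(4πk) = 0.4664/(4π·10.8) = 0.003437 K/W
  R_fibreglass batt = (1/0.283 − 1/0.571)/(4πk) = 1.782/(4π·0.0355) = 3.995 K/W
  R_conv,out = 1/(4πr²h) = 1/(4π·0.571²·8.96) = 0.02724 K/W
ΣR = 4.026 K/W
ΔT = Q·ΣR = 48.9 × 4.026 = 196.9 K
Heat flows inward, so T_out = T_in + ΔT = -173 + 196.9 = 23.9 °C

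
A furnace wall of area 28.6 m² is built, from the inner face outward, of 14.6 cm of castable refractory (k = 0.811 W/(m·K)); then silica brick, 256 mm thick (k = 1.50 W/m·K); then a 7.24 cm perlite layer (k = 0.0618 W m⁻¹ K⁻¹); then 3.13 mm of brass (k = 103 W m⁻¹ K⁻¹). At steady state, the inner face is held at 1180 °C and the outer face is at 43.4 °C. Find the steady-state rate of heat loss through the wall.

Q = 21400 W

Treat each layer as a resistance in series:
  R_castable refractory = L/(kA) = 0.146/(0.811·28.6) = 0.006295 K/W
  R_silica brick = L/(kA) = 0.256/(1.50·28.6) = 0.005967 K/W
  R_perlite = L/(kA) = 0.0724/(0.0618·28.6) = 0.04096 K/W
  R_brass = L/(kA) = 0.00313/(103·28.6) = 1.063×10^-6 K/W
ΣR = 0.006295 + 0.005967 + 0.04096 + 1.063×10^-6 = 0.05322 K/W
Q = ΔT/ΣR = (1180 °C − 43.4 °C)/0.05322 = 21400 W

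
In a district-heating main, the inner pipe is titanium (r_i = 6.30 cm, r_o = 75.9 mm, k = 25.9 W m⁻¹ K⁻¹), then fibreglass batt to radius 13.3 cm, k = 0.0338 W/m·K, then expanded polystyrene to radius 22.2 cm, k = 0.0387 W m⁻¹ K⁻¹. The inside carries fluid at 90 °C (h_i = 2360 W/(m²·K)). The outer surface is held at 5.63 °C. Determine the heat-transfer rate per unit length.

Q' = 17.8 W/m

Treat each layer as a resistance in series:
  R'_conv,in = 1/(2πr h) = 1/(2π·0.0630·2360) = 0.001070 m·K/W
  R'_titanium = ln(0.0759/0.0630)/(2πk) = 0.1863/(2π·25.9) = 0.001145 m·K/W
  R'_fibreglass batt = ln(0.133/0.0759)/(2πk) = 0.5609/(2π·0.0338) = 2.641 m·K/W
  R'_expanded polystyrene = ln(0.222/0.133)/(2πk) = 0.5123/(2π·0.0387) = 2.107 m·K/W
ΣR = 0.001070 + 0.001145 + 2.641 + 2.107 = 4.750 m·K/W
Q' = ΔT/ΣR = (90 °C − 5.63 °C)/4.750 = 17.8 W/m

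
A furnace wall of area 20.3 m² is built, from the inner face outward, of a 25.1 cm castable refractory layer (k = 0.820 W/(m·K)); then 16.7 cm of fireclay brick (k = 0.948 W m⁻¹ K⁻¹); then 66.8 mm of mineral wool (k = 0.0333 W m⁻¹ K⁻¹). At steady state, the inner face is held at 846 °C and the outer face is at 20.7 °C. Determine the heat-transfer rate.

Q = 6730 W

Resistance network (inner→outer):
  R_castable refractory = L/(kA) = 0.251/(0.820·20.3) = 0.01508 K/W
  R_fireclay brick = L/(kA) = 0.167/(0.948·20.3) = 0.008678 K/W
  R_mineral wool = L/(kA) = 0.0668/(0.0333·20.3) = 0.09882 K/W
ΣR = 0.01508 + 0.008678 + 0.09882 = 0.1226 K/W
Q = ΔT/ΣR = (846 °C − 20.7 °C)/0.1226 = 6730 W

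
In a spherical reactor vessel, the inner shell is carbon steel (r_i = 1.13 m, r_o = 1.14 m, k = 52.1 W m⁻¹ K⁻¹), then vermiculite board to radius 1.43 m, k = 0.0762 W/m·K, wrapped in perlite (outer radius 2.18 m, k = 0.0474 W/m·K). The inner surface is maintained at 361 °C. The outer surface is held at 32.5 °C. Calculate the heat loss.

Resistance network (inner→outer):
  R_carbon steel = (1/1.13 − 1/1.14)/(4πk) = 0.007763/(4π·52.1) = 1.186×10^-5 K/W
  R_vermiculite board = (1/1.14 − 1/1.43)/(4πk) = 0.1779/(4π·0.0762) = 0.1858 K/W
  R_perlite = (1/1.43 − 1/2.18)/(4πk) = 0.2406/(4π·0.0474) = 0.4039 K/W
ΣR = 1.186×10^-5 + 0.1858 + 0.4039 = 0.5897 K/W
Q = ΔT/ΣR = (361 °C − 32.5 °C)/0.5897 = 557 W

Q = 557 W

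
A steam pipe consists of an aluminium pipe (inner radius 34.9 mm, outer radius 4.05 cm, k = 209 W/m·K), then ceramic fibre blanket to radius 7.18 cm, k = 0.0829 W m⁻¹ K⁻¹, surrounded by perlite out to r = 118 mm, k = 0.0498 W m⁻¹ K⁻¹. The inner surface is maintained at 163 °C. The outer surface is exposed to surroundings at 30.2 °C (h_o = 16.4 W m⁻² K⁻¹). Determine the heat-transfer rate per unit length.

Q' = 48.0 W/m

Treat each layer as a resistance in series:
  R'_aluminium = ln(0.0405/0.0349)/(2πk) = 0.1488/(2π·209) = 1.133×10^-4 m·K/W
  R'_ceramic fibre blanket = ln(0.0718/0.0405)/(2πk) = 0.5726/(2π·0.0829) = 1.099 m·K/W
  R'_perlite = ln(0.118/0.0718)/(2πk) = 0.4968/(2π·0.0498) = 1.588 m·K/W
  R'_conv,out = 1/(2πr h) = 1/(2π·0.118·16.4) = 0.08224 m·K/W
ΣR = 1.133×10^-4 + 1.099 + 1.588 + 0.08224 = 2.769 m·K/W
Q' = ΔT/ΣR = (163 °C − 30.2 °C)/2.769 = 48.0 W/m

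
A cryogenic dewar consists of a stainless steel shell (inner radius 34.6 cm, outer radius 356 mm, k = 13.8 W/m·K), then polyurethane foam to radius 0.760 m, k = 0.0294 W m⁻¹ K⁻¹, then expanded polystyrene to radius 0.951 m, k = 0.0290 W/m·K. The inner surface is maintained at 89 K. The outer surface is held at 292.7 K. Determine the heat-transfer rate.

Series thermal resistances, inner to outer:
  R_stainless steel = (1/0.346 − 1/0.356)/(4πk) = 0.08118/(4π·13.8) = 4.681×10^-4 K/W
  R_polyurethane foam = (1/0.356 − 1/0.760)/(4πk) = 1.493/(4π·0.0294) = 4.042 K/W
  R_expanded polystyrene = (1/0.760 − 1/0.951)/(4πk) = 0.2643/(4π·0.0290) = 0.7252 K/W
ΣR = 4.681×10^-4 + 4.042 + 0.7252 = 4.768 K/W
Q = ΔT/ΣR = (89 K − 292.7 K)/4.768 = -42.7 W
(Negative Q ⇒ heat flows inward; heat gain = 42.7 W.)

Q = 42.7 W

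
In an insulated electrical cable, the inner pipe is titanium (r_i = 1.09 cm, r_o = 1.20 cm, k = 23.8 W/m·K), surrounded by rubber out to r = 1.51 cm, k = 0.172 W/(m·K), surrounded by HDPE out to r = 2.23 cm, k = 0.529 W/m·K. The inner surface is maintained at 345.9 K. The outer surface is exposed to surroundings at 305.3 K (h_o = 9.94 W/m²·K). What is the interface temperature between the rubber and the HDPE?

Resistance network (inner→outer):
  R'_titanium = ln(0.0120/0.0109)/(2πk) = 0.09614/(2π·23.8) = 6.429×10^-4 m·K/W
  R'_rubber = ln(0.0151/0.0120)/(2πk) = 0.2298/(2π·0.172) = 0.2126 m·K/W
  R'_HDPE = ln(0.0223/0.0151)/(2πk) = 0.3899/(2π·0.529) = 0.1173 m·K/W
  R'_conv,out = 1/(2πr h) = 1/(2π·0.0223·9.94) = 0.7180 m·K/W
ΣR = 6.429×10^-4 + 0.2126 + 0.1173 + 0.7180 = 1.049 m·K/W
Q' = ΔT/ΣR = (345.9 K − 305.3 K)/1.049 = 38.70 W/m
From the inner boundary to the rubber/HDPE interface, ΣR_partial = 0.2132 m·K/W.
T_interface = T_in − Q'·ΣR_partial = 345.9 K − (38.70)(0.2132) = 337.6 K

T = 337.6 K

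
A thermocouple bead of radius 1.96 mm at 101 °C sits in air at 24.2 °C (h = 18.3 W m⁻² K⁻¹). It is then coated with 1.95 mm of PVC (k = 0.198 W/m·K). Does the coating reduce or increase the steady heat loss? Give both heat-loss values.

increases: 0.0678 → 0.199 W

Critical radius for a sphere: r_cr = 2k/h = 0.0216 m = 2.16 cm.
Outer radius after coating: r₂ = 0.00196 + 0.00195 = 0.00391 m.
Since r₁ < r_cr and r₂ ≤ r_cr, the coating moves toward the maximum at r_cr — heat loss rises.
Bare: R = 1/(4πr₁²h) = 1132 K/W; Q = 76.8/1132 = 0.0678 W.
Coated: R = R_cond + R_conv = 386.7 K/W; Q = 76.8/386.7 = 0.199 W.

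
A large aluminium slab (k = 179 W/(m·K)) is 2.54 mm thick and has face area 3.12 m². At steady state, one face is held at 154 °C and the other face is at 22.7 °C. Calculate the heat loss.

Q = 28900 kW

Q = kA·ΔT/L = 179 × 3.12 × |154 °C − 22.7 °C| / 0.00254 = 2.89×10^7 W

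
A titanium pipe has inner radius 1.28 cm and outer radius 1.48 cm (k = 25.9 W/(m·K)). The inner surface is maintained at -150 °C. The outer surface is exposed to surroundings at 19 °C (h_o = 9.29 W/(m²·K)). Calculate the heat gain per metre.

Series thermal resistances, inner to outer:
  R'_titanium = ln(0.0148/0.0128)/(2πk) = 0.1452/(2π·25.9) = 8.921×10^-4 m·K/W
  R'_conv,out = 1/(2πr h) = 1/(2π·0.0148·9.29) = 1.158 m·K/W
ΣR = 8.921×10^-4 + 1.158 = 1.159 m·K/W
Q' = ΔT/ΣR = (-150 °C − 19 °C)/1.159 = -146 W/m
(Negative Q' ⇒ heat flows inward; heat gain = 146 W/m.)

Q' = 146 W/m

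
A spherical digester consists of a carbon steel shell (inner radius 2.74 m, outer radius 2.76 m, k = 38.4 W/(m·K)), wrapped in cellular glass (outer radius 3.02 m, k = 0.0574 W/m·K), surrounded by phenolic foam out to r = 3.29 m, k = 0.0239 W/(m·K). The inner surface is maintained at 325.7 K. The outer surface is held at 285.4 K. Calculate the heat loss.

Q = 301 W

Resistance network (inner→outer):
  R_carbon steel = (1/2.74 − 1/2.76)/(4πk) = 0.002645/(4π·38.4) = 5.481×10^-6 K/W
  R_cellular glass = (1/2.76 − 1/3.02)/(4πk) = 0.03119/(4π·0.0574) = 0.04324 K/W
  R_phenolic foam = (1/3.02 − 1/3.29)/(4πk) = 0.02717/(4π·0.0239) = 0.09048 K/W
ΣR = 5.481×10^-6 + 0.04324 + 0.09048 = 0.1337 K/W
Q = ΔT/ΣR = (325.7 K − 285.4 K)/0.1337 = 301 W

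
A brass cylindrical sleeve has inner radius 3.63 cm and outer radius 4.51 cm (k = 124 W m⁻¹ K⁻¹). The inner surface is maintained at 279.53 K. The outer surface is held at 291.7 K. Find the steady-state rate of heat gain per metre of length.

Q' = 2πk·ΔT/ln(r₂/r₁) = 2π × 124 × 12.17 / ln(0.0451/0.0363) = 43700 W/m

Q' = 43.7 kW/m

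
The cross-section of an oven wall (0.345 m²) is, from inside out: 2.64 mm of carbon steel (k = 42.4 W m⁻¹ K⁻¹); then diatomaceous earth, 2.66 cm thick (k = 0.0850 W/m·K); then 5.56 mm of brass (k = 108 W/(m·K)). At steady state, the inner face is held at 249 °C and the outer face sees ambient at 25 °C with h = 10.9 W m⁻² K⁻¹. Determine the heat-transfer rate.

Resistance network (inner→outer):
  R_carbon steel = L/(kA) = 0.00264/(42.4·0.345) = 1.805×10^-4 K/W
  R_diatomaceous earth = L/(kA) = 0.0266/(0.0850·0.345) = 0.9071 K/W
  R_brass = L/(kA) = 0.00556/(108·0.345) = 1.492×10^-4 K/W
  R_conv,out = 1/(hA) = 1/(10.9·0.345) = 0.2659 K/W
ΣR = 1.805×10^-4 + 0.9071 + 1.492×10^-4 + 0.2659 = 1.173 K/W
Q = ΔT/ΣR = (249 °C − 25 °C)/1.173 = 191 W

Q = 191 W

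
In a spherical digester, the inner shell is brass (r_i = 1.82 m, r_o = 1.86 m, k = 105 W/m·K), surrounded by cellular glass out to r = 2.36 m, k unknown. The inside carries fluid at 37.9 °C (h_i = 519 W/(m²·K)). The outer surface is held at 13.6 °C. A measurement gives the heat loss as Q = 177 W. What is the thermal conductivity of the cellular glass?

k = 0.0661 W/m·K

ΣR = ΔT/Q = |37.9 − 13.6|/177 = 0.1373 K/W
Known resistances:
  R_conv,in = 1/(4πr²h) = 1/(4π·1.82²·519) = 4.629×10^-5 K/W
  R_brass = (1/1.82 − 1/1.86)/(4πk) = 0.01182/(4π·105) = 8.955×10^-6 K/W
R_cellular glass = ΣR − ΣR_known = 0.1373 − 5.524×10^-5 = 0.1372 K/W
(1/r₁−1/r₂)/(4πk) = 0.1372 ⇒ k = 0.1139/(4π·0.1372) = 0.0661 W/m·K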